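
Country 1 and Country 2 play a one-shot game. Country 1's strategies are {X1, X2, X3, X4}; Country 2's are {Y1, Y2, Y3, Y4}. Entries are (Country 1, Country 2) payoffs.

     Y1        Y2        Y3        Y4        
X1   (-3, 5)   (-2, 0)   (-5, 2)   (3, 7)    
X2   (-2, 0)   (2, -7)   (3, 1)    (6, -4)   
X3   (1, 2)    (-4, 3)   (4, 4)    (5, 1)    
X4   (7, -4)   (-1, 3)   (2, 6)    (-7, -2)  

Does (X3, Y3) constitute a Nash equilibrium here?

Holding Country 2 at Y3: Country 1 gets 4 from X3, versus -5 from X1, 3 from X2, 2 from X4. No profitable deviation for Country 1.
Holding Country 1 at X3: Country 2 gets 4 from Y3, versus 2 from Y1, 3 from Y2, 1 from Y4. No profitable deviation for Country 2 either.

Yes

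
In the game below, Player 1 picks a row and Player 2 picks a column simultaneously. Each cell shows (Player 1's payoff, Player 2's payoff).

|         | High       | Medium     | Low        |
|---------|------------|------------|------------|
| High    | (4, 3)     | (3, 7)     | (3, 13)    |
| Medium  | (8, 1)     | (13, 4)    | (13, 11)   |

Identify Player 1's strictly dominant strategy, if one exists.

Check whether one of Player 1's strategies beats all alternatives regardless of what the opponent does.
Medium strictly dominates: vs High: 8 > 4; vs Medium: 13 > 3; vs Low: 13 > 3.

Medium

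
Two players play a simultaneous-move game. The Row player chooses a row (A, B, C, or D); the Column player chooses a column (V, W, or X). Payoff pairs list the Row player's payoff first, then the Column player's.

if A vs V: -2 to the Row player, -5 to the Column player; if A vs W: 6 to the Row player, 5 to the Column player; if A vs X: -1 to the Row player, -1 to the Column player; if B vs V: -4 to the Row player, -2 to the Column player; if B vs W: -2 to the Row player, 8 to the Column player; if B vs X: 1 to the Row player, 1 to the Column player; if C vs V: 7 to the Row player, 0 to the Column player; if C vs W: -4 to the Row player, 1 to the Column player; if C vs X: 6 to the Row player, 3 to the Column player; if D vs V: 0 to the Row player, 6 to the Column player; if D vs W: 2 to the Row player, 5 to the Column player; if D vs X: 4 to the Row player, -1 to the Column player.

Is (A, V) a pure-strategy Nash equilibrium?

No

Holding the Column player at V: the Row player gets -2 from A but could get 7 by switching to C. The Row player has a profitable deviation.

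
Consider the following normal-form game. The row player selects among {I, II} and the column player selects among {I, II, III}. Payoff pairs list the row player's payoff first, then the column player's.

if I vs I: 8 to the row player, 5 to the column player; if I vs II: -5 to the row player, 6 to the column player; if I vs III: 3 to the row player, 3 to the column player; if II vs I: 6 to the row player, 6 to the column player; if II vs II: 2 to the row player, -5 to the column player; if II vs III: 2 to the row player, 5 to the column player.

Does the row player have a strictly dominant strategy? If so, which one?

Check whether one of the row player's strategies beats all alternatives regardless of what the opponent does.
I is not dominant: against II, II gives 2 > -5.
II is not dominant: against I, I gives 8 > 6.
No single strategy is best against every opponent action.

None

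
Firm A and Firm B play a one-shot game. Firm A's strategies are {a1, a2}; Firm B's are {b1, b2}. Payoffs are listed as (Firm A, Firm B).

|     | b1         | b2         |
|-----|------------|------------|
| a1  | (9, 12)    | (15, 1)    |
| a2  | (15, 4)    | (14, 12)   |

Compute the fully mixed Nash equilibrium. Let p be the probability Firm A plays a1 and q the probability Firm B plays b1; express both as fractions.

p = 8/19, q = 1/7

In a mixed NE each player is indifferent between their pure strategies, so the opponent's mix sets the indifference.
Firm B indifferent between b1 and b2: p·12 + (1−p)·4 = p·1 + (1−p)·12 ⟹ 4 + 8p = 12 + (-11)p ⟹ p = 8/19.
Firm A indifferent between a1 and a2: q·9 + (1−q)·15 = q·15 + (1−q)·14 ⟹ 15 + (-6)q = 14 + 1q ⟹ q = 1/7.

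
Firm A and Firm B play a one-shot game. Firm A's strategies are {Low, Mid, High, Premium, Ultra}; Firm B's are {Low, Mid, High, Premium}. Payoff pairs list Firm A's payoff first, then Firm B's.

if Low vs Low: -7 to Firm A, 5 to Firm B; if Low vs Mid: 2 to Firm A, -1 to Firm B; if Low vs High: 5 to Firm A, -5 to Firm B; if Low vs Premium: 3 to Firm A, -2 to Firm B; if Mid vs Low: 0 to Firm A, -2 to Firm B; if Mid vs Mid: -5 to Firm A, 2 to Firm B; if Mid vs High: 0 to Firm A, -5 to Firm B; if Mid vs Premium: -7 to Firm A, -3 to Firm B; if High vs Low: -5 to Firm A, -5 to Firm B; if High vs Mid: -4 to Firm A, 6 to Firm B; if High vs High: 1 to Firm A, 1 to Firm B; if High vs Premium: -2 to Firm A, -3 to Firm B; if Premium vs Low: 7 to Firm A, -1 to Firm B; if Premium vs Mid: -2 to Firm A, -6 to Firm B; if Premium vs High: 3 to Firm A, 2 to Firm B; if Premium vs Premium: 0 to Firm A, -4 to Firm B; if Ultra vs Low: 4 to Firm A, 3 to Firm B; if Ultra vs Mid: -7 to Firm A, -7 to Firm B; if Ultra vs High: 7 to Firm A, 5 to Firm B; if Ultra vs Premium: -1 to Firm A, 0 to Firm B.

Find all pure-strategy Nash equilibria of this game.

Find each player's best response to every opponent strategy; NE are the intersections.
Firm A's best responses — vs Low: Premium (payoff 7); vs Mid: Low (payoff 2); vs High: Ultra (payoff 7); vs Premium: Low (payoff 3).
Firm B's best responses — vs Low: Low (payoff 5); vs Mid: Mid (payoff 2); vs High: Mid (payoff 6); vs Premium: High (payoff 2); vs Ultra: High (payoff 5).
The only mutual best response is (Ultra, High); neither player gains by switching there.

(Ultra, High)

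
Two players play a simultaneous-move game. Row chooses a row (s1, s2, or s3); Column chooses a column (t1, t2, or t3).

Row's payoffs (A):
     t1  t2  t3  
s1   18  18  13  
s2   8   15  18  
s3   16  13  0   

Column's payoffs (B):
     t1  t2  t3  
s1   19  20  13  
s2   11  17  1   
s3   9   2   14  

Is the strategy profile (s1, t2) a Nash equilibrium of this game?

Yes

Holding Column at t2: Row gets 18 from s1, versus 15 from s2, 13 from s3. No profitable deviation for Row.
Holding Row at s1: Column gets 20 from t2, versus 19 from t1, 13 from t3. No profitable deviation for Column either.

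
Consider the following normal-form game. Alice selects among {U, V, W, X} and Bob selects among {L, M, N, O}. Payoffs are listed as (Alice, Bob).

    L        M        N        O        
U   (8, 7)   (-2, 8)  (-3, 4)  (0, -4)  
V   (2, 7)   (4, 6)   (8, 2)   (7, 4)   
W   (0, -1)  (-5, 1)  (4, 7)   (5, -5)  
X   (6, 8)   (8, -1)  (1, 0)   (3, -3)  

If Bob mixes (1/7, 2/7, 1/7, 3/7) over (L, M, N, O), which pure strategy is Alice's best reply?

Alice's best reply maximizes expected payoff against the mix.
U: (1/7)·8 + (2/7)·(-2) + (1/7)·(-3) + (3/7)·0 = 1/7
V: (1/7)·2 + (2/7)·4 + (1/7)·8 + (3/7)·7 = 39/7
W: (1/7)·0 + (2/7)·(-5) + (1/7)·4 + (3/7)·5 = 9/7
X: (1/7)·6 + (2/7)·8 + (1/7)·1 + (3/7)·3 = 32/7
Highest expected payoff is 39/7, from V.

V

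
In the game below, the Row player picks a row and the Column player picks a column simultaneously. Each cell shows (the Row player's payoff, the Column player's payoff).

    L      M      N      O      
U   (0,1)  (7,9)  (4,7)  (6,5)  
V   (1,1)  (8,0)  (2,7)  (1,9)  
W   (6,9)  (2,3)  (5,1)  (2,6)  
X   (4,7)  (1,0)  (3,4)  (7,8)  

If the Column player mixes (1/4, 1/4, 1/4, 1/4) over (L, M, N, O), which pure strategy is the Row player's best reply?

The Row player's best reply maximizes expected payoff against the mix.
U: (1/4)·0 + (1/4)·7 + (1/4)·4 + (1/4)·6 = 17/4
V: (1/4)·1 + (1/4)·8 + (1/4)·2 + (1/4)·1 = 3
W: (1/4)·6 + (1/4)·2 + (1/4)·5 + (1/4)·2 = 15/4
X: (1/4)·4 + (1/4)·1 + (1/4)·3 + (1/4)·7 = 15/4
Highest expected payoff is 17/4, from U.

U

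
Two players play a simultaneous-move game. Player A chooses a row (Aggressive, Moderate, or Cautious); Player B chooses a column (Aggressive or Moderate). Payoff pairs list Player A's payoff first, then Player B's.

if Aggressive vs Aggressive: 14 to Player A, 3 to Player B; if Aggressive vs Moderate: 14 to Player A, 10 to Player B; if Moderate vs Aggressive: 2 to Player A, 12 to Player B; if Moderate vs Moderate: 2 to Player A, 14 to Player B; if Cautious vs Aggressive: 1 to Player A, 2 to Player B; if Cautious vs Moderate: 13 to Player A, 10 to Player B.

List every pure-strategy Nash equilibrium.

(Aggressive, Moderate)

Check mutual best responses: a cell is a NE iff neither player can gain by unilaterally deviating.
Player A's best responses — vs Aggressive: Aggressive (payoff 14); vs Moderate: Aggressive (payoff 14).
Player B's best responses — vs Aggressive: Moderate (payoff 10); vs Moderate: Moderate (payoff 14); vs Cautious: Moderate (payoff 10).
The only mutual best response is (Aggressive, Moderate); neither player gains by switching there.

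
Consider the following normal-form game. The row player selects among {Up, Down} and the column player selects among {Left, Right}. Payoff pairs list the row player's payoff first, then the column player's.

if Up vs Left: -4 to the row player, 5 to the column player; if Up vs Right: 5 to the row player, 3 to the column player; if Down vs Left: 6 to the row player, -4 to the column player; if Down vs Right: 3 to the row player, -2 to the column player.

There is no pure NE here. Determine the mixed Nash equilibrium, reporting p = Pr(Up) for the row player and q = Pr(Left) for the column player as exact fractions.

Each player's mixing probability is pinned down by making the *other* player indifferent.
The column player indifferent between Left and Right: p·5 + (1−p)·(-4) = p·3 + (1−p)·(-2) ⟹ (-4) + 9p = (-2) + 5p ⟹ p = 1/2.
The row player indifferent between Up and Down: q·(-4) + (1−q)·5 = q·6 + (1−q)·3 ⟹ 5 + (-9)q = 3 + 3q ⟹ q = 1/6.

p = 1/2, q = 1/6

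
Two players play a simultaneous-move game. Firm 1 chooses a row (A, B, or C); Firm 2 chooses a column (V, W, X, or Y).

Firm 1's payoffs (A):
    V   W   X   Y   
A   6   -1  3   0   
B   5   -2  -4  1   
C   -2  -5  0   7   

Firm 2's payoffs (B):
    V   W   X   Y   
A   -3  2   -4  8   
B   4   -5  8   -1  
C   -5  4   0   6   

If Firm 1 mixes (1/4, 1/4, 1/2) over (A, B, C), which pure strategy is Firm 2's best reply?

Y

Firm 2's best reply maximizes expected payoff against the mix.
V: (1/4)·(-3) + (1/4)·4 + (1/2)·(-5) = -9/4
W: (1/4)·2 + (1/4)·(-5) + (1/2)·4 = 5/4
X: (1/4)·(-4) + (1/4)·8 + (1/2)·0 = 1
Y: (1/4)·8 + (1/4)·(-1) + (1/2)·6 = 19/4
Highest expected payoff is 19/4, from Y.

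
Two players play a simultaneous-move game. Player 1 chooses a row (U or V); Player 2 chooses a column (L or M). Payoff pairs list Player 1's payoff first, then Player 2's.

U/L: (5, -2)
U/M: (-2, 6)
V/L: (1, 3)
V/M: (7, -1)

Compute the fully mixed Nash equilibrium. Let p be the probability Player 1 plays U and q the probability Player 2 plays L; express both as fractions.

Each player's mixing probability is pinned down by making the *other* player indifferent.
Player 2 indifferent between L and M: p·(-2) + (1−p)·3 = p·6 + (1−p)·(-1) ⟹ 3 + (-5)p = (-1) + 7p ⟹ p = 1/3.
Player 1 indifferent between U and V: q·5 + (1−q)·(-2) = q·1 + (1−q)·7 ⟹ (-2) + 7q = 7 + (-6)q ⟹ q = 9/13.

p = 1/3, q = 9/13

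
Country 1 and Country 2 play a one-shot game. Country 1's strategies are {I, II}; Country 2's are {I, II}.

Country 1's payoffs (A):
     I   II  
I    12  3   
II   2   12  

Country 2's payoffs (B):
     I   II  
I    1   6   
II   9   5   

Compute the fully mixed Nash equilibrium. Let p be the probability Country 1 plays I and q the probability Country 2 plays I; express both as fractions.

In a mixed NE each player is indifferent between their pure strategies, so the opponent's mix sets the indifference.
Country 2 indifferent between I and II: p·1 + (1−p)·9 = p·6 + (1−p)·5 ⟹ 9 + (-8)p = 5 + 1p ⟹ p = 4/9.
Country 1 indifferent between I and II: q·12 + (1−q)·3 = q·2 + (1−q)·12 ⟹ 3 + 9q = 12 + (-10)q ⟹ q = 9/19.

p = 4/9, q = 9/19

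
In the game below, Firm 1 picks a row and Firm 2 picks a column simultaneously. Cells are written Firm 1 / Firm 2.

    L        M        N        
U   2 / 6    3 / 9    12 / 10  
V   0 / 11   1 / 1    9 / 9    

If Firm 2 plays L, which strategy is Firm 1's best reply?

With Firm 2 fixed at L, Firm 1's payoffs are: U → 2, V → 0.
The maximum is 2, achieved by U.

U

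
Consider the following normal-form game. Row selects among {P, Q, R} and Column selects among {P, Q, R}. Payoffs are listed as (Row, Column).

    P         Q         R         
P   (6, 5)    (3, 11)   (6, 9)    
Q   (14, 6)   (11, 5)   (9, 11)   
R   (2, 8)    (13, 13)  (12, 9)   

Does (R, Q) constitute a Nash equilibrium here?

Yes

Holding Column at Q: Row gets 13 from R, versus 3 from P, 11 from Q. No profitable deviation for Row.
Holding Row at R: Column gets 13 from Q, versus 8 from P, 9 from R. No profitable deviation for Column either.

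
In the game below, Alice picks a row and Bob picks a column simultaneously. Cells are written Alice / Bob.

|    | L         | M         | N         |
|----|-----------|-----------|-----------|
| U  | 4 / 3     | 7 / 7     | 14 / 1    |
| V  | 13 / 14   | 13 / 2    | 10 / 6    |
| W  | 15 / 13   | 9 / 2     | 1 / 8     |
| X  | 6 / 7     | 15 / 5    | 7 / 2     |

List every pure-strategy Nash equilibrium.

A profile is a Nash equilibrium when each player is best-responding to the other.
Alice's best responses — vs L: W (payoff 15); vs M: X (payoff 15); vs N: U (payoff 14).
Bob's best responses — vs U: M (payoff 7); vs V: L (payoff 14); vs W: L (payoff 13); vs X: L (payoff 7).
The only mutual best response is (W, L); neither player gains by switching there.

(W, L)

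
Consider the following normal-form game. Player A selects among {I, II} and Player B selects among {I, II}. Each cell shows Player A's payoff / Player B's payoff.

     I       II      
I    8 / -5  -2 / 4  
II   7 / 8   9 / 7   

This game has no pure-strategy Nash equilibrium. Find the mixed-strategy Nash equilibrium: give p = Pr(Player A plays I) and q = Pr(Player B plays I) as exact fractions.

In a mixed NE each player is indifferent between their pure strategies, so the opponent's mix sets the indifference.
Player B indifferent between I and II: p·(-5) + (1−p)·8 = p·4 + (1−p)·7 ⟹ 8 + (-13)p = 7 + (-3)p ⟹ p = 1/10.
Player A indifferent between I and II: q·8 + (1−q)·(-2) = q·7 + (1−q)·9 ⟹ (-2) + 10q = 9 + (-2)q ⟹ q = 11/12.

p = 1/10, q = 11/12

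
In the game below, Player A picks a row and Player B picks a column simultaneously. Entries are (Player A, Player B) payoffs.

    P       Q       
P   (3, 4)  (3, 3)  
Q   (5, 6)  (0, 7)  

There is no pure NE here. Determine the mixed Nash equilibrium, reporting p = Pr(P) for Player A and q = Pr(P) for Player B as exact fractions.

p = 1/2, q = 3/5

Each player's mixing probability is pinned down by making the *other* player indifferent.
Player B indifferent between P and Q: p·4 + (1−p)·6 = p·3 + (1−p)·7 ⟹ 6 + (-2)p = 7 + (-4)p ⟹ p = 1/2.
Player A indifferent between P and Q: q·3 + (1−q)·3 = q·5 + (1−q)·0 ⟹ 3 + 0q = 0 + 5q ⟹ q = 3/5.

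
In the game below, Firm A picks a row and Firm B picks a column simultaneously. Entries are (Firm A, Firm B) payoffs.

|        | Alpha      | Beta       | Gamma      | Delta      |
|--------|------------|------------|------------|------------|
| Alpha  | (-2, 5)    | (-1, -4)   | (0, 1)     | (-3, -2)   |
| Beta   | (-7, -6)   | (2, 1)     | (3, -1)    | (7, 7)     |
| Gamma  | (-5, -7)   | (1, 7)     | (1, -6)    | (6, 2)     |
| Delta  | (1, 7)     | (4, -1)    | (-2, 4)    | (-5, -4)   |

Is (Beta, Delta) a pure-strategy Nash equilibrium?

Holding Firm B at Delta: Firm A gets 7 from Beta, versus -3 from Alpha, 6 from Gamma, -5 from Delta. No profitable deviation for Firm A.
Holding Firm A at Beta: Firm B gets 7 from Delta, versus -6 from Alpha, 1 from Beta, -1 from Gamma. No profitable deviation for Firm B either.

Yes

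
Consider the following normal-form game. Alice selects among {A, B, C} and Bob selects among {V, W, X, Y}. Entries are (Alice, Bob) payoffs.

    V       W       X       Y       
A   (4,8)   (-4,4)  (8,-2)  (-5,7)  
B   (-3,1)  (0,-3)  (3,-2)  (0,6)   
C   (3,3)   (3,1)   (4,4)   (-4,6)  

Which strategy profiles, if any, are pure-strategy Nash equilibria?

(A, V) and (B, Y)

Check mutual best responses: a cell is a NE iff neither player can gain by unilaterally deviating.
Alice's best responses — vs V: A (payoff 4); vs W: C (payoff 3); vs X: A (payoff 8); vs Y: B (payoff 0).
Bob's best responses — vs A: V (payoff 8); vs B: Y (payoff 6); vs C: Y (payoff 6).
Mutual best responses occur at (A, V) and (B, Y); at each, neither player gains by switching.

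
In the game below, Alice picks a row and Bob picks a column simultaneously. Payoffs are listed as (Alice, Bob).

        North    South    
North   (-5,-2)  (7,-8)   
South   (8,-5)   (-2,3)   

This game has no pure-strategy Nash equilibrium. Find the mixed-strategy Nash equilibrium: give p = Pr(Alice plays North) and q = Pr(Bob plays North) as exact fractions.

p = 4/7, q = 9/22

In a mixed NE each player is indifferent between their pure strategies, so the opponent's mix sets the indifference.
Bob indifferent between North and South: p·(-2) + (1−p)·(-5) = p·(-8) + (1−p)·3 ⟹ (-5) + 3p = 3 + (-11)p ⟹ p = 4/7.
Alice indifferent between North and South: q·(-5) + (1−q)·7 = q·8 + (1−q)·(-2) ⟹ 7 + (-12)q = (-2) + 10q ⟹ q = 9/22.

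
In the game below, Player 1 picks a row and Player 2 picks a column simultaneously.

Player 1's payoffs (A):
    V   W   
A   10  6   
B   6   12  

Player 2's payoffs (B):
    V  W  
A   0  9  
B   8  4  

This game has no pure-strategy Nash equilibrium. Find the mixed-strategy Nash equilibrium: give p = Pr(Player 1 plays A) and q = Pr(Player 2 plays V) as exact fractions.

In a mixed NE each player is indifferent between their pure strategies, so the opponent's mix sets the indifference.
Player 2 indifferent between V and W: p·0 + (1−p)·8 = p·9 + (1−p)·4 ⟹ 8 + (-8)p = 4 + 5p ⟹ p = 4/13.
Player 1 indifferent between A and B: q·10 + (1−q)·6 = q·6 + (1−q)·12 ⟹ 6 + 4q = 12 + (-6)q ⟹ q = 3/5.

p = 4/13, q = 3/5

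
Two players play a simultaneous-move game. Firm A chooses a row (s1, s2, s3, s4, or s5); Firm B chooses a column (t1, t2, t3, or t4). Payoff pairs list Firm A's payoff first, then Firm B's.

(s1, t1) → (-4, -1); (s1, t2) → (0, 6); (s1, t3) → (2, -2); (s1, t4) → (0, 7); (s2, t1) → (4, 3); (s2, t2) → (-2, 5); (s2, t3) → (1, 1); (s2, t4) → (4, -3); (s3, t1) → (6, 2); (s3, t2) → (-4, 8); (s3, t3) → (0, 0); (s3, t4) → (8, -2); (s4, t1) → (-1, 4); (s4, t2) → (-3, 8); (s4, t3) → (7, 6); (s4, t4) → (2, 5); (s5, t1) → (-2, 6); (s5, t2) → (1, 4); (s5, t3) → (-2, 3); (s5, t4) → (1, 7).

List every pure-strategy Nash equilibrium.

Check mutual best responses: a cell is a NE iff neither player can gain by unilaterally deviating.
Firm A's best responses — vs t1: s3 (payoff 6); vs t2: s5 (payoff 1); vs t3: s4 (payoff 7); vs t4: s3 (payoff 8).
Firm B's best responses — vs s1: t4 (payoff 7); vs s2: t2 (payoff 5); vs s3: t2 (payoff 8); vs s4: t2 (payoff 8); vs s5: t4 (payoff 7).
No cell has both players best-responding. For instance, Firm A's best reply to t3 is s4, but against s4 Firm B prefers t2 over t3.

There is no pure-strategy Nash equilibrium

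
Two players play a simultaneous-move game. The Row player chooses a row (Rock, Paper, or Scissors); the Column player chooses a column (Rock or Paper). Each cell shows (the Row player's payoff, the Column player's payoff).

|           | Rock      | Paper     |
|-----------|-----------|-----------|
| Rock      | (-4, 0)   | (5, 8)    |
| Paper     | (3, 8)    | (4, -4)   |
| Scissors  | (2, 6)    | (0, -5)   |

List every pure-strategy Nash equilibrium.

(Rock, Paper) and (Paper, Rock)

Find each player's best response to every opponent strategy; NE are the intersections.
The Row player's best responses — vs Rock: Paper (payoff 3); vs Paper: Rock (payoff 5).
The Column player's best responses — vs Rock: Paper (payoff 8); vs Paper: Rock (payoff 8); vs Scissors: Rock (payoff 6).
Mutual best responses occur at (Rock, Paper) and (Paper, Rock); at each, neither player gains by switching.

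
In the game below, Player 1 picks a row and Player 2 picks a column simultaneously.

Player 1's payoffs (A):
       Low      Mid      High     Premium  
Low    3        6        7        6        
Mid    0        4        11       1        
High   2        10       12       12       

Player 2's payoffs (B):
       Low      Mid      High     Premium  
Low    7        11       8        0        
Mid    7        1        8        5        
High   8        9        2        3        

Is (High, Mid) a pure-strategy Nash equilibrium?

Yes

Holding Player 2 at Mid: Player 1 gets 10 from High, versus 6 from Low, 4 from Mid. No profitable deviation for Player 1.
Holding Player 1 at High: Player 2 gets 9 from Mid, versus 8 from Low, 2 from High, 3 from Premium. No profitable deviation for Player 2 either.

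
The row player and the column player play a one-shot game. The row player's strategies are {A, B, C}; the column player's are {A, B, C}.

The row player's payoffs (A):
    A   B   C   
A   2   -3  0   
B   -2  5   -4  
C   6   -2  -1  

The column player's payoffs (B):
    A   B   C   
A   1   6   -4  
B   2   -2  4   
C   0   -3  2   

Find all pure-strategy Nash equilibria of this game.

None

A profile is a Nash equilibrium when each player is best-responding to the other.
The row player's best responses — vs A: C (payoff 6); vs B: B (payoff 5); vs C: A (payoff 0).
The column player's best responses — vs A: B (payoff 6); vs B: C (payoff 4); vs C: C (payoff 2).
No cell has both players best-responding. For instance, the row player's best reply to C is A, but against A the column player prefers B over C.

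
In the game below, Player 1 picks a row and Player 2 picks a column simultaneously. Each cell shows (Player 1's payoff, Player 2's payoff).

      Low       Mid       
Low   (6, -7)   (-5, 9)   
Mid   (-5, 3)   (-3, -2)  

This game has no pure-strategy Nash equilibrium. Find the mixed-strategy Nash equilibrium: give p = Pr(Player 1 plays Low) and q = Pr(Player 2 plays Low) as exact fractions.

In a mixed NE each player is indifferent between their pure strategies, so the opponent's mix sets the indifference.
Player 2 indifferent between Low and Mid: p·(-7) + (1−p)·3 = p·9 + (1−p)·(-2) ⟹ 3 + (-10)p = (-2) + 11p ⟹ p = 5/21.
Player 1 indifferent between Low and Mid: q·6 + (1−q)·(-5) = q·(-5) + (1−q)·(-3) ⟹ (-5) + 11q = (-3) + (-2)q ⟹ q = 2/13.

p = 5/21, q = 2/13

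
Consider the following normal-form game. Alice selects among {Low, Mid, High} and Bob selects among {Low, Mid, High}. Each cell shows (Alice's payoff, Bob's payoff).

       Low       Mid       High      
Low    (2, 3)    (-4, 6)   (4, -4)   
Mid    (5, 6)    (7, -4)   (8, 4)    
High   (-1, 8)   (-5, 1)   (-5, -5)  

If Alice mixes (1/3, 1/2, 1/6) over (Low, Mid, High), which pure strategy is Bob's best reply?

Low

Compute Bob's expected payoff from each pure strategy against the given mix.
Low: (1/3)·3 + (1/2)·6 + (1/6)·8 = 16/3
Mid: (1/3)·6 + (1/2)·(-4) + (1/6)·1 = 1/6
High: (1/3)·(-4) + (1/2)·4 + (1/6)·(-5) = -1/6
Highest expected payoff is 16/3, from Low.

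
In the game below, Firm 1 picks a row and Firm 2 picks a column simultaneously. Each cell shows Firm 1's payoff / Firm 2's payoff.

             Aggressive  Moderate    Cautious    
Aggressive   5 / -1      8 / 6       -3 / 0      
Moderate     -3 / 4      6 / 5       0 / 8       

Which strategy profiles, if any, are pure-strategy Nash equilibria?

Find each player's best response to every opponent strategy; NE are the intersections.
Firm 1's best responses — vs Aggressive: Aggressive (payoff 5); vs Moderate: Aggressive (payoff 8); vs Cautious: Moderate (payoff 0).
Firm 2's best responses — vs Aggressive: Moderate (payoff 6); vs Moderate: Cautious (payoff 8).
Mutual best responses occur at (Aggressive, Moderate) and (Moderate, Cautious); at each, neither player gains by switching.

(Aggressive, Moderate) and (Moderate, Cautious)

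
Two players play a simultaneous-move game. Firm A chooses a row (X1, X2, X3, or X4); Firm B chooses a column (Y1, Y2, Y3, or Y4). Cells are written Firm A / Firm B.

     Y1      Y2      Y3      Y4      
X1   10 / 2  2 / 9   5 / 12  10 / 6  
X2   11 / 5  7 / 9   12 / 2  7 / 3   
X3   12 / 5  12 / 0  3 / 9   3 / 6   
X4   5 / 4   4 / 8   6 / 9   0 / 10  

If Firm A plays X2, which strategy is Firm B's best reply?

Y2

With Firm A fixed at X2, Firm B's payoffs are: Y1 → 5, Y2 → 9, Y3 → 2, Y4 → 3.
The maximum is 9, achieved by Y2.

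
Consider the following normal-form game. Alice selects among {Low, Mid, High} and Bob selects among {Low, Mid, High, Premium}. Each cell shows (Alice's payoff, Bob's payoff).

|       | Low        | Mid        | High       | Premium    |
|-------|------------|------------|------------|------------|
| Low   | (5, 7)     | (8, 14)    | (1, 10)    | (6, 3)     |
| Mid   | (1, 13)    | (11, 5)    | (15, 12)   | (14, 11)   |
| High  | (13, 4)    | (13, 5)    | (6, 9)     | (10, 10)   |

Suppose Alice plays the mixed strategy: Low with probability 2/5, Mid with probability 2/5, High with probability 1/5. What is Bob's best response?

High

Compute Bob's expected payoff from each pure strategy against the given mix.
Low: (2/5)·7 + (2/5)·13 + (1/5)·4 = 44/5
Mid: (2/5)·14 + (2/5)·5 + (1/5)·5 = 43/5
High: (2/5)·10 + (2/5)·12 + (1/5)·9 = 53/5
Premium: (2/5)·3 + (2/5)·11 + (1/5)·10 = 38/5
Highest expected payoff is 53/5, from High.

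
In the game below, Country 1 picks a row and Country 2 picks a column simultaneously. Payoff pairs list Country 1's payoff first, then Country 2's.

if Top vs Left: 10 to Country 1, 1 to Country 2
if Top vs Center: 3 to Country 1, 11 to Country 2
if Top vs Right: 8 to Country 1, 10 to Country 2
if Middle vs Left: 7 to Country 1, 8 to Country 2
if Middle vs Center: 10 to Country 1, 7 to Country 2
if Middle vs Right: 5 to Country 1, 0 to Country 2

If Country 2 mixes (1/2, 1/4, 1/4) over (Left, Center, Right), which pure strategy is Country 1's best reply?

Compute Country 1's expected payoff from each pure strategy against the given mix.
Top: (1/2)·10 + (1/4)·3 + (1/4)·8 = 31/4
Middle: (1/2)·7 + (1/4)·10 + (1/4)·5 = 29/4
Highest expected payoff is 31/4, from Top.

Top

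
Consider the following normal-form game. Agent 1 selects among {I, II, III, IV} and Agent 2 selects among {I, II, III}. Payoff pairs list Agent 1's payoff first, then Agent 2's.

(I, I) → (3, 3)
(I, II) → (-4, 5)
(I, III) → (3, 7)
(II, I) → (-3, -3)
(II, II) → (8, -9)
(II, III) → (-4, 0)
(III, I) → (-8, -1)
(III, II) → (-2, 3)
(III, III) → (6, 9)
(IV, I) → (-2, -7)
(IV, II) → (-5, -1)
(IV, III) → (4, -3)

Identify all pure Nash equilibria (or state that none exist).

Find each player's best response to every opponent strategy; NE are the intersections.
Agent 1's best responses — vs I: I (payoff 3); vs II: II (payoff 8); vs III: III (payoff 6).
Agent 2's best responses — vs I: III (payoff 7); vs II: III (payoff 0); vs III: III (payoff 9); vs IV: II (payoff -1).
The only mutual best response is (III, III); neither player gains by switching there.

(III, III)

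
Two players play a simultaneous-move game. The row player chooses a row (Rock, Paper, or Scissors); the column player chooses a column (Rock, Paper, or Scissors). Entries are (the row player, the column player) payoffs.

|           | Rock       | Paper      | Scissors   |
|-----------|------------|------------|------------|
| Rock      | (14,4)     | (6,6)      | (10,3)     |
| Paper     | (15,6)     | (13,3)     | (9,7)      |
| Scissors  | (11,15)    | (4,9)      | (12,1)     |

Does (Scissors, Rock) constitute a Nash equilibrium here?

No

Holding the column player at Rock: the row player gets 11 from Scissors but could get 15 by switching to Paper. The row player has a profitable deviation.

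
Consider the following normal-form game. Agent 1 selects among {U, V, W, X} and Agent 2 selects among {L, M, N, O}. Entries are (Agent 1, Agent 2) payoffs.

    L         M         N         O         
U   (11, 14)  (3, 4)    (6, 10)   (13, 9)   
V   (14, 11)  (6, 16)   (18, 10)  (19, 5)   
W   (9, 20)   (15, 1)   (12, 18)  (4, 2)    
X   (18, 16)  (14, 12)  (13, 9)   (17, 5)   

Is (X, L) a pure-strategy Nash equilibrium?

Yes

Holding Agent 2 at L: Agent 1 gets 18 from X, versus 11 from U, 14 from V, 9 from W. No profitable deviation for Agent 1.
Holding Agent 1 at X: Agent 2 gets 16 from L, versus 12 from M, 9 from N, 5 from O. No profitable deviation for Agent 2 either.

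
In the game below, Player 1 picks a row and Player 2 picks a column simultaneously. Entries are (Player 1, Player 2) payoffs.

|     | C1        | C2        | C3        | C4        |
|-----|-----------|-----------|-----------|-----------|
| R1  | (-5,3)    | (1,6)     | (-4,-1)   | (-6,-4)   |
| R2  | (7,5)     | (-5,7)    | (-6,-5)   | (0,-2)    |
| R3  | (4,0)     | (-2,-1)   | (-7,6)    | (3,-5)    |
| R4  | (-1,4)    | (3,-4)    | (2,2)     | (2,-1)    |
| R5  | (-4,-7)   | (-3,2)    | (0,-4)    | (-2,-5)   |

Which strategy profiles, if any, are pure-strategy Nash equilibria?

No pure-strategy Nash equilibrium

Find each player's best response to every opponent strategy; NE are the intersections.
Player 1's best responses — vs C1: R2 (payoff 7); vs C2: R4 (payoff 3); vs C3: R4 (payoff 2); vs C4: R3 (payoff 3).
Player 2's best responses — vs R1: C2 (payoff 6); vs R2: C2 (payoff 7); vs R3: C3 (payoff 6); vs R4: C1 (payoff 4); vs R5: C2 (payoff 2).
No cell has both players best-responding. For instance, Player 1's best reply to C1 is R2, but against R2 Player 2 prefers C2 over C1.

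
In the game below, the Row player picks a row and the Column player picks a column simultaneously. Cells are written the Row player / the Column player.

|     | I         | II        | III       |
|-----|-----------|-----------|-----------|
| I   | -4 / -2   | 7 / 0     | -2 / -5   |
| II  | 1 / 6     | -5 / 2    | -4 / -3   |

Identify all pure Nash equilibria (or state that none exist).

(I, II) and (II, I)

A profile is a Nash equilibrium when each player is best-responding to the other.
The Row player's best responses — vs I: II (payoff 1); vs II: I (payoff 7); vs III: I (payoff -2).
The Column player's best responses — vs I: II (payoff 0); vs II: I (payoff 6).
Mutual best responses occur at (I, II) and (II, I); at each, neither player gains by switching.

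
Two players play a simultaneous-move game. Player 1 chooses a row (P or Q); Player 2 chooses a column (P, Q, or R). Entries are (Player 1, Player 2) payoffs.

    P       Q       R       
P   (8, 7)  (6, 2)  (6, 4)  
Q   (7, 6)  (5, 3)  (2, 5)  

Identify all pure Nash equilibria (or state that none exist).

A profile is a Nash equilibrium when each player is best-responding to the other.
Player 1's best responses — vs P: P (payoff 8); vs Q: P (payoff 6); vs R: P (payoff 6).
Player 2's best responses — vs P: P (payoff 7); vs Q: P (payoff 6).
The only mutual best response is (P, P); neither player gains by switching there.

(P, P)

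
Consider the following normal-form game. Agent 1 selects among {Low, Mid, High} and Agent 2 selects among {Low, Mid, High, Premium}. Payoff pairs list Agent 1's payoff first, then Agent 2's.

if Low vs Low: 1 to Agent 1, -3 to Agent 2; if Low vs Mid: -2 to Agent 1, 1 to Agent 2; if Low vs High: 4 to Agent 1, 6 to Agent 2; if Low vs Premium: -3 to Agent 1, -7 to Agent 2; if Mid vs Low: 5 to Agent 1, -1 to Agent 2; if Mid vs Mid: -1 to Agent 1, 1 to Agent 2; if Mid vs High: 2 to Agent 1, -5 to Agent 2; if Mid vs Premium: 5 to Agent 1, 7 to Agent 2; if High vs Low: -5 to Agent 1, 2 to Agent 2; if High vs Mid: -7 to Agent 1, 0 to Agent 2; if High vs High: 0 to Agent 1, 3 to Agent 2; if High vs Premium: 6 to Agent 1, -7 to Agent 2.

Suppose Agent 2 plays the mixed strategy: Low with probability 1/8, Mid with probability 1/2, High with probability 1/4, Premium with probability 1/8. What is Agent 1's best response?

Mid

Compute Agent 1's expected payoff from each pure strategy against the given mix.
Low: (1/8)·1 + (1/2)·(-2) + (1/4)·4 + (1/8)·(-3) = -1/4
Mid: (1/8)·5 + (1/2)·(-1) + (1/4)·2 + (1/8)·5 = 5/4
High: (1/8)·(-5) + (1/2)·(-7) + (1/4)·0 + (1/8)·6 = -27/8
Highest expected payoff is 5/4, from Mid.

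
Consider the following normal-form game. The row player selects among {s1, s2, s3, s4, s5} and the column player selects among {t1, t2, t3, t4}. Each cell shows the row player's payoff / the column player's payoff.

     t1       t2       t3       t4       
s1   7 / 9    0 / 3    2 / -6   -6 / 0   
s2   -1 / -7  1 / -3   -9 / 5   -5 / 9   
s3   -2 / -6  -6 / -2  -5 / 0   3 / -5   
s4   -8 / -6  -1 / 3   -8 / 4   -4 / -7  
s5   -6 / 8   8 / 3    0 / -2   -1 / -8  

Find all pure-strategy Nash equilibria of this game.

(s1, t1)

A profile is a Nash equilibrium when each player is best-responding to the other.
The row player's best responses — vs t1: s1 (payoff 7); vs t2: s5 (payoff 8); vs t3: s1 (payoff 2); vs t4: s3 (payoff 3).
The column player's best responses — vs s1: t1 (payoff 9); vs s2: t4 (payoff 9); vs s3: t3 (payoff 0); vs s4: t3 (payoff 4); vs s5: t1 (payoff 8).
The only mutual best response is (s1, t1); neither player gains by switching there.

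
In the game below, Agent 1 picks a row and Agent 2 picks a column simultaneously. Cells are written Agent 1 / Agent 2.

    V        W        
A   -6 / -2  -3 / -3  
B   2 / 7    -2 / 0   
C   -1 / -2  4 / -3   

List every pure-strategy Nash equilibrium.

Check mutual best responses: a cell is a NE iff neither player can gain by unilaterally deviating.
Agent 1's best responses — vs V: B (payoff 2); vs W: C (payoff 4).
Agent 2's best responses — vs A: V (payoff -2); vs B: V (payoff 7); vs C: V (payoff -2).
The only mutual best response is (B, V); neither player gains by switching there.

(B, V)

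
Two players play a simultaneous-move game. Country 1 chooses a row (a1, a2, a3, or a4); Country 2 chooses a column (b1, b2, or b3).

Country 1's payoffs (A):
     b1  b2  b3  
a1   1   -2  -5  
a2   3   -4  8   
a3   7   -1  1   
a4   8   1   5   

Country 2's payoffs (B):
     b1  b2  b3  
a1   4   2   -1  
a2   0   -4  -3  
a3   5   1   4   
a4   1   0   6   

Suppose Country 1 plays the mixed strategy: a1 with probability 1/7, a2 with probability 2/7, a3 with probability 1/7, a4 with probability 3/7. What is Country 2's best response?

b3

Compute Country 2's expected payoff from each pure strategy against the given mix.
b1: (1/7)·4 + (2/7)·0 + (1/7)·5 + (3/7)·1 = 12/7
b2: (1/7)·2 + (2/7)·(-4) + (1/7)·1 + (3/7)·0 = -5/7
b3: (1/7)·(-1) + (2/7)·(-3) + (1/7)·4 + (3/7)·6 = 15/7
Highest expected payoff is 15/7, from b3.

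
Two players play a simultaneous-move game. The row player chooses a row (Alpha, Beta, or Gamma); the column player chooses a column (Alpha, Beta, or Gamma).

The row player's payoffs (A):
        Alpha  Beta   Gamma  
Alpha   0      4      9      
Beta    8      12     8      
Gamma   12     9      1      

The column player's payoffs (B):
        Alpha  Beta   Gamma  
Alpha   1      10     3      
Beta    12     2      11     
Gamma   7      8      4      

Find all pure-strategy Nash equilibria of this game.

Check mutual best responses: a cell is a NE iff neither player can gain by unilaterally deviating.
The row player's best responses — vs Alpha: Gamma (payoff 12); vs Beta: Beta (payoff 12); vs Gamma: Alpha (payoff 9).
The column player's best responses — vs Alpha: Beta (payoff 10); vs Beta: Alpha (payoff 12); vs Gamma: Beta (payoff 8).
No cell has both players best-responding. For instance, the row player's best reply to Alpha is Gamma, but against Gamma the column player prefers Beta over Alpha.

There is no pure-strategy Nash equilibrium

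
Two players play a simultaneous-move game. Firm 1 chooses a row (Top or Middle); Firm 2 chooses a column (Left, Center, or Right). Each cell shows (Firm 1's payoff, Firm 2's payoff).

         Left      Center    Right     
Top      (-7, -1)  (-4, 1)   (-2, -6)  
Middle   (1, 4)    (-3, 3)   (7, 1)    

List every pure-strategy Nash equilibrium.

(Middle, Left)

Check mutual best responses: a cell is a NE iff neither player can gain by unilaterally deviating.
Firm 1's best responses — vs Left: Middle (payoff 1); vs Center: Middle (payoff -3); vs Right: Middle (payoff 7).
Firm 2's best responses — vs Top: Center (payoff 1); vs Middle: Left (payoff 4).
The only mutual best response is (Middle, Left); neither player gains by switching there.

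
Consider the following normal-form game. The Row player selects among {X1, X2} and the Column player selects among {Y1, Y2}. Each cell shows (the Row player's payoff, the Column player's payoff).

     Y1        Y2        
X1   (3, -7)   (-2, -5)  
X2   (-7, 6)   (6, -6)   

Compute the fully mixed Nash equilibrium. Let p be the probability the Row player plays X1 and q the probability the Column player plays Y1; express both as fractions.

Each player's mixing probability is pinned down by making the *other* player indifferent.
The Column player indifferent between Y1 and Y2: p·(-7) + (1−p)·6 = p·(-5) + (1−p)·(-6) ⟹ 6 + (-13)p = (-6) + 1p ⟹ p = 6/7.
The Row player indifferent between X1 and X2: q·3 + (1−q)·(-2) = q·(-7) + (1−q)·6 ⟹ (-2) + 5q = 6 + (-13)q ⟹ q = 4/9.

p = 6/7, q = 4/9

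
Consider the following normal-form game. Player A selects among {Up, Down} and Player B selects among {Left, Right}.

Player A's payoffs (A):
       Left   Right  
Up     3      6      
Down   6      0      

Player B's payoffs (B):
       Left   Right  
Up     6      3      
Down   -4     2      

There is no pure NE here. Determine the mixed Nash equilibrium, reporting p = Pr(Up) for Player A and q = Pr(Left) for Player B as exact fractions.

In a mixed NE each player is indifferent between their pure strategies, so the opponent's mix sets the indifference.
Player B indifferent between Left and Right: p·6 + (1−p)·(-4) = p·3 + (1−p)·2 ⟹ (-4) + 10p = 2 + 1p ⟹ p = 2/3.
Player A indifferent between Up and Down: q·3 + (1−q)·6 = q·6 + (1−q)·0 ⟹ 6 + (-3)q = 0 + 6q ⟹ q = 2/3.

p = 2/3, q = 2/3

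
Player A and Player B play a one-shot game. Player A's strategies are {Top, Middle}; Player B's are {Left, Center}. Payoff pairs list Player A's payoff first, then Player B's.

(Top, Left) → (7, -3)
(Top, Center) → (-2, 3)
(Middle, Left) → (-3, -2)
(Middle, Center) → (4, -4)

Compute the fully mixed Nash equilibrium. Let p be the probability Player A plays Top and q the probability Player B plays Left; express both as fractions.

p = 1/4, q = 3/8

In a mixed NE each player is indifferent between their pure strategies, so the opponent's mix sets the indifference.
Player B indifferent between Left and Center: p·(-3) + (1−p)·(-2) = p·3 + (1−p)·(-4) ⟹ (-2) + (-1)p = (-4) + 7p ⟹ p = 1/4.
Player A indifferent between Top and Middle: q·7 + (1−q)·(-2) = q·(-3) + (1−q)·4 ⟹ (-2) + 9q = 4 + (-7)q ⟹ q = 3/8.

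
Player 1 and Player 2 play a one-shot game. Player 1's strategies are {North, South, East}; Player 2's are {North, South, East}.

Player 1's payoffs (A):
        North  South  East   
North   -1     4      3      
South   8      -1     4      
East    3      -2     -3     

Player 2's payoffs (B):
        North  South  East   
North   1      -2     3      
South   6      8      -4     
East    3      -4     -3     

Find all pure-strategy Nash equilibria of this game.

There is no pure-strategy Nash equilibrium

Check mutual best responses: a cell is a NE iff neither player can gain by unilaterally deviating.
Player 1's best responses — vs North: South (payoff 8); vs South: North (payoff 4); vs East: South (payoff 4).
Player 2's best responses — vs North: East (payoff 3); vs South: South (payoff 8); vs East: North (payoff 3).
No cell has both players best-responding. For instance, Player 1's best reply to South is North, but against North Player 2 prefers East over South.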